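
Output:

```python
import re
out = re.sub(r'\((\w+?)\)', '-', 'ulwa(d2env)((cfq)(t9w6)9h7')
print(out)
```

Every occurrence is swapped for '-'.

ulwa-(--9h7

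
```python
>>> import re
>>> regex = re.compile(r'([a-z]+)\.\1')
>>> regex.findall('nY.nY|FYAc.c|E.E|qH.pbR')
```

['c']

`\1` is not a pattern — it's the concrete string captured by group 1, re-applied verbatim.
`findall` collects group 1 from the one match (1 total).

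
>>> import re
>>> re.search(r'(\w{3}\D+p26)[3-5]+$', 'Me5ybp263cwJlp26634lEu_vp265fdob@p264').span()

(25, 37)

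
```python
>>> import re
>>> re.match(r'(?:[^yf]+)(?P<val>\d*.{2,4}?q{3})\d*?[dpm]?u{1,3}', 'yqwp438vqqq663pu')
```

Pattern: one or more of any character except [yf] (non-capturing group); then zero or more of a digit, then 2 to 4 of any character (lazy), then exactly 3 of a literal 'q' (captured as 'val'); then zero or more of a digit (lazy), then optionally one of [dpm], then 1 to 3 of the literal 'u'.
`re.match` won't scan ahead — the pattern has to work from the very first character.
Here the string doesn't start with a match, so the call returns None.

None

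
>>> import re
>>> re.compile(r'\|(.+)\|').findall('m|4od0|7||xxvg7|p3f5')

['4od0|7||xxvg7']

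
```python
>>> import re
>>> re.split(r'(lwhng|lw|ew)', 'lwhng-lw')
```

['', 'lwhng', '-', 'lw', '']

Branches in `(...|...)` are attempted left-to-right; the first branch that allows the whole pattern to succeed is taken.
Matches to split on: at [0:5] → 'lwhng'; at [6:8] → 'lw'.
The group in the pattern means `split` returns the separators' captures alongside the pieces.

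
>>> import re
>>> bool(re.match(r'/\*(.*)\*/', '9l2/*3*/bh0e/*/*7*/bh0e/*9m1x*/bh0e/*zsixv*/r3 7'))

False

With `match`, the pattern is implicitly anchored at the beginning.
Here position 0 doesn't satisfy it, so the call returns None, and `bool(None)` is False.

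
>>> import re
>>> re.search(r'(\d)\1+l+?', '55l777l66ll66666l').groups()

`\1` has to match the exact text group 1 already captured.
`re.search` scans for the first position where the pattern succeeds.
The match spans [0:3] → '55l'.
Captured: group 1 = '5'.

('5',)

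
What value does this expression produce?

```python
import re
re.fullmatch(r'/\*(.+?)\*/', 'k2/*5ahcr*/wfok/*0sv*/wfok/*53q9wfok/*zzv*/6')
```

`fullmatch` succeeds only if the pattern covers the string from start to end.
Here the pattern can't cover the whole string, so the call returns None.

None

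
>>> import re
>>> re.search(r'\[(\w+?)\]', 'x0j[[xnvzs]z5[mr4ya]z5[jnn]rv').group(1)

'xnvzs'

`search` walks the string left to right and returns the first match it finds.
The match spans [4:11] → '[xnvzs]'.
Captured: group 1 = 'xnvzs'.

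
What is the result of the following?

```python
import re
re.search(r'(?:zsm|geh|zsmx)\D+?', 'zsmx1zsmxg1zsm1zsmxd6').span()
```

`search` walks the string left to right and returns the first match it finds.
The match spans [0:4] → 'zsmx'.

(0, 4)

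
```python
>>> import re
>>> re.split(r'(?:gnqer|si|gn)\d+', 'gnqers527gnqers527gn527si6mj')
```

Splitting on the pattern gives 3 pieces.

['gnqers527gnqers527', '', 'mj']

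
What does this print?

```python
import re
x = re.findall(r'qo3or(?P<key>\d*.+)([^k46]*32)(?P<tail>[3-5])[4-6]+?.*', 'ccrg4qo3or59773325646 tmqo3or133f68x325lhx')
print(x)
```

[('59773', '32', '5')]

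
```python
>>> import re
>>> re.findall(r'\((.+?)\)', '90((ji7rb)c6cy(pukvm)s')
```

['(ji7rb', 'pukvm']

With the lazy modifier that quantifier settles for the fewest repetitions that let the rest of the pattern succeed (the atoms after it are unaffected and can still be greedy).
Walking the string: at [2:10] match '((ji7rb)', group 1 = '(ji7rb'; at [14:21] match '(pukvm)', group 1 = 'pukvm'.
One capturing group, so `findall` returns just the captured substring from each match — 2 in all.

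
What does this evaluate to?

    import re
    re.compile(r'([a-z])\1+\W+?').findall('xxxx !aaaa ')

['x', 'a']

The backreference `\1` re-matches whatever the first group consumed, character for character.
Walking the string: at [0:5] match 'xxxx ', group 1 = 'x'; at [6:11] match 'aaaa ', group 1 = 'a'.
Because there's exactly one group, `findall` drops the full match and keeps group 1 from each hit.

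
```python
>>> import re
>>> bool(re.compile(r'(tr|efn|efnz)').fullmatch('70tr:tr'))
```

False

`re.fullmatch` is like wrapping the pattern in `^…$` (in single-line mode).
Here the pattern can't cover the whole string, so the call returns None, and `bool(None)` is False.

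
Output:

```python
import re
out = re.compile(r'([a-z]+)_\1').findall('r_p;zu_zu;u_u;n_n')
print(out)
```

['zu', 'u', 'n']

After group 1 captures some text, `\1` only succeeds where that same text appears again.
Scanning left to right: at [4:9] match 'zu_zu', group 1 = 'zu'; at [10:13] match 'u_u', group 1 = 'u'; at [14:17] match 'n_n', group 1 = 'n'.
With a single group, `findall` returns only what that group captured — 3 items.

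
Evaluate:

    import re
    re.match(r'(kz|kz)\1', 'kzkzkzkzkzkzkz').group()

`re.match` only tries the pattern at the start of the string.
The match spans [0:4] → 'kzkz'.

'kzkz'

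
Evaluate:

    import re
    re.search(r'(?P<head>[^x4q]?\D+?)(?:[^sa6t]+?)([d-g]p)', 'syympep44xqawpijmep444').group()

'syympep'

The pattern matches optionally any character except [x4q], then one or more of a non-digit (lazy) (captured as 'head'); then one or more of any character except [sa6t] (lazy) (non-capturing group); then a character in [d-g], then the literal 'p' (captured).
`re.search` scans for the first position where the pattern succeeds.
The match spans [0:7] → 'syympep'.
Captured: group 1 = 'sy', group 2 = 'ep'.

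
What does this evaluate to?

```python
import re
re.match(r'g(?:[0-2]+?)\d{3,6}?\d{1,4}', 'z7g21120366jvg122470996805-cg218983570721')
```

`re.match` only tries the pattern at the start of the string.
Here position 0 doesn't satisfy it, so the call returns None.

None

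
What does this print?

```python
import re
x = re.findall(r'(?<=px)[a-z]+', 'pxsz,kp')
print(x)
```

The `(?=…)`/`(?<=…)` assertion just peeks at neighbouring text; it doesn't advance the match position.
Walking the string: at [2:4] → 'sz'.
Since nothing is captured, `findall` lists the 1 matched substring directly.

['sz']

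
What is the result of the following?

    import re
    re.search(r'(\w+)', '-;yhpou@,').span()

(2, 7)

The match spans [2:7] → 'yhpou'.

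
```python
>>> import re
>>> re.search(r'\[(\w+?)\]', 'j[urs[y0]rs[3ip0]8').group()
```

'[y0]'

The match spans [5:9] → '[y0]'.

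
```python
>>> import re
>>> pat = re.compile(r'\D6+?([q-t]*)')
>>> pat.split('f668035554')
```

['', '', '68035554']

The pattern matches a non-digit, then one or more of a literal '6' (lazy); then zero or more of a character in [q-t] (captured).
With the lazy modifier that quantifier settles for the fewest repetitions that let the rest of the pattern succeed (the atoms after it are unaffected and can still be greedy).
Matches to split on: at [0:2] → 'f6'.
With a capturing group present, the delimiter's captured portion is kept in the result list.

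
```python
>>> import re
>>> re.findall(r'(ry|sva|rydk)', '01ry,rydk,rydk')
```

Branches in `(...|...)` are attempted left-to-right; the first branch that allows the whole pattern to succeed is taken.
`findall` collects group 1 from each match (3 total).

['ry', 'ry', 'ry']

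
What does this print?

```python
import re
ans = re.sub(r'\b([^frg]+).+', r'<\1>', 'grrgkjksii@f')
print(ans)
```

This matches a word boundary (`\b`, zero-width); then one or more of any character except [frg] (captured); then one or more of any character.
Matches: at [10:12] → '@f'.
Each match is replaced using the text its own group 1 captured.

grrgkjksii<@>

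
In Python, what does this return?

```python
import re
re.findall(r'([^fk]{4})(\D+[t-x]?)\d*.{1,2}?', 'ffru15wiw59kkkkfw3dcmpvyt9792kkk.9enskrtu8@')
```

[('ru15', 'wiw'), ('w3dc', 'mpvyt'), ('.9en', 'skrtu')]

Multiple groups make `findall` return tuples — one 2-tuple for each match.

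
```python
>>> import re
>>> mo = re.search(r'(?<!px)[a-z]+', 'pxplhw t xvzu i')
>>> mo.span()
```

(0, 6)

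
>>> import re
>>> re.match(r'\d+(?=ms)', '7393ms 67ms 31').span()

(0, 4)

The lookaround is zero-width — it requires the adjacent text to match without consuming it, so the asserted text isn't part of the match.
`re.match` won't scan ahead — the pattern has to work from the very first character.
The match spans [0:4] → '7393'.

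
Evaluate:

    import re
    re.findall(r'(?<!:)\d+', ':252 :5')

['52']

`(?!…)`/`(?<!…)` only lets a position through if the neighbouring text does NOT match; no characters are consumed.
Scanning left to right: at [2:4] → '52'.
Since nothing is captured, `findall` lists the 1 matched substring directly.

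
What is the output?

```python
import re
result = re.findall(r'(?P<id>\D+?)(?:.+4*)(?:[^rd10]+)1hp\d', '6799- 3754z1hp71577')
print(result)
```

Pattern: one or more of a non-digit (lazy) (captured as 'id'); then one or more of any character, then zero or more of a literal '4' (non-capturing group); then one or more of any character except [rd10] (non-capturing group); then the literal '1hp', then a digit.
The `?` after the quantifier makes it lazy — it takes as little as possible before letting the rest of the pattern try.
Matches: at [4:15] match '- 3754z1hp7', group 1 = '-'.
Because there's exactly one group, `findall` drops the full match and keeps group 1 from the one hit.

['-']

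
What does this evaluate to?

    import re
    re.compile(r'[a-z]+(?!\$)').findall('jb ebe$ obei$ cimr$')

['jb', 'eb', 'obe', 'cim']

The negative lookahead/lookbehind blocks any match where the forbidden context is present.
Matches: at [0:2] → 'jb'; at [3:5] → 'eb'; at [8:11] → 'obe'; at [14:17] → 'cim'.
No capturing groups, so `findall` returns the 4 full match strings.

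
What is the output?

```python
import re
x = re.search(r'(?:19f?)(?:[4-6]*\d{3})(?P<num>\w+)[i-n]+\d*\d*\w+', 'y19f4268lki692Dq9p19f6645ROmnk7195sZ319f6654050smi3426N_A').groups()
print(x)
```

The pattern matches the literal '19', then optionally a literal 'f' (non-capturing group); then zero or more of a character in [4-6], then exactly 3 of a digit (non-capturing group); then one or more of a word character (captured as 'num'); then one or more of a character in [i-n], then zero or more of a digit, then zero or more of a digit; then one or more of a word character.
`re.search` tries every starting position until one works.
The match spans [1:57] → '19f4268lki692Dq9p19f6645ROmnk7195sZ319f6654050smi3426N_A'.
Captured: group 1 = 'lki692Dq9p19f6645ROmnk7195sZ319f6654050sm'.

('lki692Dq9p19f6645ROmnk7195sZ319f6654050sm',)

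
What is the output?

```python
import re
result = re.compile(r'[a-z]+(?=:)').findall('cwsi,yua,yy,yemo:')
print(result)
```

['yemo']

Because the assertion is zero-width, the text it checks is not consumed and won't appear in the result.
`findall` yields the raw match text (1 of them) because the pattern has no groups.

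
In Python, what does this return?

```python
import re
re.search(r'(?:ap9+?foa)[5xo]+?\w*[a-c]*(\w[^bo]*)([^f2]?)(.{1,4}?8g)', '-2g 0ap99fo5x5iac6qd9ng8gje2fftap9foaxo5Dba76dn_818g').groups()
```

The match spans [31:52] → 'ap9foaxo5Dba76dn_818g'.
Captured: group 1 = '8', group 2 = '', group 3 = '18g'.

('8', '', '18g')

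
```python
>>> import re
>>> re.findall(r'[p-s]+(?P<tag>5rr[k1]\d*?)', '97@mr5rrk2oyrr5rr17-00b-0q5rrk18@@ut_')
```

['5rrk', '5rr1', '5rrk']

`findall` collects group 1 from each match (3 total).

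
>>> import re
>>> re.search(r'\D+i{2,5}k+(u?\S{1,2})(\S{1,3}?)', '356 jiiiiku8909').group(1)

'u89'

The match spans [3:14] → ' jiiiiku890'.
Captured: group 1 = 'u89', group 2 = '0'.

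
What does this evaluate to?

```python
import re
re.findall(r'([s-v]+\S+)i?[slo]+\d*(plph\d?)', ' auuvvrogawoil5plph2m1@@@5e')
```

[('uuvvrogawoi', 'plph2')]

This matches one or more of a character in [s-v], then one or more of a non-whitespace character (captured); then optionally the literal 'i', then one or more of one of [slo], then zero or more of a digit; then the literal 'plp', then a literal 'h', then optionally a digit (captured).
Walking the string: at [2:20] match 'uuvvrogawoil5plph2', groups = ('uuvvrogawoi', 'plph2').
`findall` packs the 2 group values into a tuple for every match.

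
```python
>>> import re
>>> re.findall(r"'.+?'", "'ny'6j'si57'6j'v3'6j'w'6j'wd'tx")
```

["'ny'", "'si57'", "'v3'", "'w'", "'wd'"]

Walking the string: at [0:4] → "'ny'"; at [6:12] → "'si57'"; at [14:18] → "'v3'"; at [20:23] → "'w'"; at [25:29] → "'wd'".
`findall` yields the raw match text (5 of them) because the pattern has no groups.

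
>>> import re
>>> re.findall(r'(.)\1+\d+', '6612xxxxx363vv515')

['6', 'x', 'v']

After group 1 captures some text, `\1` only succeeds where that same text appears again.
With a single group, `findall` returns only what that group captured — 3 items.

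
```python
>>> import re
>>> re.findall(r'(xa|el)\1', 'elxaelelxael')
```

['el']

After group 1 captures some text, `\1` only succeeds where that same text appears again.
Because there's exactly one group, `findall` drops the full match and keeps group 1 from the one hit.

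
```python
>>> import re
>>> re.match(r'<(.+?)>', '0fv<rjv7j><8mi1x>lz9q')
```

None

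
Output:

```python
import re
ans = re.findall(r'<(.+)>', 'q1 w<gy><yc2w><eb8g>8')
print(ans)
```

Because there's exactly one group, `findall` drops the full match and keeps group 1 from the one hit.

['gy><yc2w><eb8g']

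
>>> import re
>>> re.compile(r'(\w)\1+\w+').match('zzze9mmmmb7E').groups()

A backreference is literal: `\1` must see the identical characters the first group matched.
`match` is anchored at position 0; if the pattern doesn't fit there, it returns None.
The match spans [0:12] → 'zzze9mmmmb7E'.
Captured: group 1 = 'z'.

('z',)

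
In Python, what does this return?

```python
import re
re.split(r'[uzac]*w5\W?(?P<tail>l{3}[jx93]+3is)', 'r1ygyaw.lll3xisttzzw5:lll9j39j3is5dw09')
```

['r1ygyaw.lll3xistt', 'lll9j39j3is', '5dw09']

The pattern matches zero or more of one of [uzac], then the literal 'w5', then optionally a non-word character; then exactly 3 of the literal 'l', then one or more of one of [jx93], then the literal '3is' (captured as 'tail').
Matches to split on: at [17:33] → 'zzw5:lll9j39j3is'.
`re.split` interleaves the captured-group text with the surrounding fragments.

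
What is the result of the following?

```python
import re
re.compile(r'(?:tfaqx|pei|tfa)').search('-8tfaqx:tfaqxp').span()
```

Alternation tries branches left to right and keeps the first one that lets the overall match succeed at that position.
The match spans [2:7] → 'tfaqx'.

(2, 7)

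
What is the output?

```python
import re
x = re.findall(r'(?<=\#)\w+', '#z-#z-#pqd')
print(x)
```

The `(?=…)`/`(?<=…)` assertion just peeks at neighbouring text; it doesn't advance the match position.
Matches: at [1:2] → 'z'; at [4:5] → 'z'; at [7:10] → 'pqd'.
`findall` yields the raw match text (3 of them) because the pattern has no groups.

['z', 'z', 'pqd']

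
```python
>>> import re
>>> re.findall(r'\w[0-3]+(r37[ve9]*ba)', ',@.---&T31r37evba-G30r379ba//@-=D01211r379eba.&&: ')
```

Pattern: a word character, then one or more of a character in [0-3]; then the literal 'r37', then zero or more of one of [ve9], then the literal 'ba' (captured).
Scanning left to right: at [7:17] match 'T31r37evba', group 1 = 'r37evba'; at [18:27] match 'G30r379ba', group 1 = 'r379ba'; at [32:45] match 'D01211r379eba', group 1 = 'r379eba'.
One capturing group, so `findall` returns just the captured substring from each match — 3 in all.

['r37evba', 'r379ba', 'r379eba']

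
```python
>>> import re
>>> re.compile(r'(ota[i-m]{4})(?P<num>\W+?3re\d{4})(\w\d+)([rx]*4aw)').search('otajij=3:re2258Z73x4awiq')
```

None

Here the pattern never matches, so the call returns None.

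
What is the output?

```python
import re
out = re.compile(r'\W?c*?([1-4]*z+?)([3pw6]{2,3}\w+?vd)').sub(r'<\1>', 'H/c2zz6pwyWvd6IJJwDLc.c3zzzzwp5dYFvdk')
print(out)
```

H<2zz>6IJJwDLc<3zzzz>k

This matches optionally a non-word character, then zero or more of the literal 'c' (lazy); then zero or more of a character in [1-4], then one or more of a literal 'z' (lazy) (captured); then 2 to 3 of one of [3pw6], then one or more of a word character (lazy), then the literal 'vd' (captured).
Matches: at [1:13] → '/c2zz6pwyWvd'; at [21:36] → '.c3zzzzwp5dYFvd'.
The replacement refers to a captured group, so each match is rewritten using its own captured text.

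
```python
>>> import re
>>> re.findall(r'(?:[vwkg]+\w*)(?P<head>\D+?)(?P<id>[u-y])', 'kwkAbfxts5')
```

[('f', 'x')]

This matches one or more of one of [vwkg], then zero or more of a word character (non-capturing group); then one or more of a non-digit (lazy) (captured as 'head'); then a character in [u-y] (captured as 'id').
Scanning left to right: at [0:7] match 'kwkAbfx', groups = ('f', 'x').
`findall` packs the 2 group values into a tuple for every match.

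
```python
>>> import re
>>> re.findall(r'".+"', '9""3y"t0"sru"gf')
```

['""3y"t0"sru"']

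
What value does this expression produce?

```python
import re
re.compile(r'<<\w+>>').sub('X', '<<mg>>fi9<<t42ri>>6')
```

'Xfi9X6'

Matches: at [0:6] → '<<mg>>'; at [9:18] → '<<t42ri>>'.
Every occurrence is swapped for 'X'.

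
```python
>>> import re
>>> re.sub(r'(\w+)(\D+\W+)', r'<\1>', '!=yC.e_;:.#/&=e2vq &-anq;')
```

The pattern matches one or more of a word character (captured); then one or more of a non-digit, then one or more of a non-word character (captured).
Matches: at [2:14] → 'yC.e_;:.#/&='; at [14:25] → 'e2vq &-anq;'.
Each match is replaced using the text its own group 1 captured.

'!=<yC><e2vq>'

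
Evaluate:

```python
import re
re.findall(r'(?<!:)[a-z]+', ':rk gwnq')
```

The negative lookaround is zero-width — it rules out positions where the adjacent text would match, without consuming anything.
No capturing groups, so `findall` returns the 2 full match strings.

['k', 'gwnq']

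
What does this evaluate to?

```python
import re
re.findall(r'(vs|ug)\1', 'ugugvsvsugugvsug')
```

['ug', 'vs', 'ug']

The backreference `\1` re-matches whatever the first group consumed, character for character.
Scanning left to right: at [0:4] match 'ugug', group 1 = 'ug'; at [4:8] match 'vsvs', group 1 = 'vs'; at [8:12] match 'ugug', group 1 = 'ug'.
One capturing group, so `findall` returns just the captured substring from each match — 3 in all.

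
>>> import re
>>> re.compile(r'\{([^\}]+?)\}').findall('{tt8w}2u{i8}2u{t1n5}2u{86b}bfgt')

['tt8w', 'i8', 't1n5', '86b']

With a single group, `findall` returns only what that group captured — 4 items.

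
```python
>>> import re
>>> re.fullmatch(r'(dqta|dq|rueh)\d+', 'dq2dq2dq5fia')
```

None

`fullmatch` succeeds only if the pattern covers the string from start to end.
Here there's no way to consume every character, so the call returns None.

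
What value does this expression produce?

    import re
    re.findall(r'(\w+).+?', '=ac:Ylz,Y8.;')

This matches one or more of a word character (captured); then one or more of any character (lazy).
The `?` after the quantifier makes it lazy — it takes as little as possible before letting the rest of the pattern try.
Scanning left to right: at [1:4] match 'ac:', group 1 = 'ac'; at [4:8] match 'Ylz,', group 1 = 'Ylz'; at [8:11] match 'Y8.', group 1 = 'Y8'.
One capturing group, so `findall` returns just the captured substring from each match — 3 in all.

['ac', 'Ylz', 'Y8']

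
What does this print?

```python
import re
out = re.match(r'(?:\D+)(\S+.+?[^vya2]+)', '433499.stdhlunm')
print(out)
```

`match` is anchored at position 0; if the pattern doesn't fit there, it returns None.
Here the pattern fails at index 0, so the call returns None.

None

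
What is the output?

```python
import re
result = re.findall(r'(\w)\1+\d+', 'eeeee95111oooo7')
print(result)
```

The backreference `\1` re-matches whatever the first group consumed, character for character.
Because there's exactly one group, `findall` drops the full match and keeps group 1 from each hit.

['e', 'o']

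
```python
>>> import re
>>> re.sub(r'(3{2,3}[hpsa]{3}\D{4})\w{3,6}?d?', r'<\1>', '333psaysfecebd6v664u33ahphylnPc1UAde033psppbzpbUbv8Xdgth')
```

'<333psaysfe>6v664u<33ahphyln>UAde0<33psppbzp>v8Xdgth'

Pattern: 2 to 3 of a literal '3', then exactly 3 of one of [hpsa], then exactly 4 of a non-digit (captured); then 3 to 6 of a word character (lazy), then optionally the literal 'd'.
A non-greedy quantifier consumes as few characters as it can — just enough that the remainder of the pattern still matches from where it stops; whatever follows it matches normally.
Matches: at [0:14] → '333psaysfecebd'; at [20:32] → '33ahphylnPc1'; at [37:49] → '33psppbzpbUb'.
`\1` in the replacement pulls in group 1's text for each match.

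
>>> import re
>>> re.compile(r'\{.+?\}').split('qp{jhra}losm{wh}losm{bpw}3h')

A non-greedy quantifier consumes as few characters as it can — just enough that the remainder of the pattern still matches from where it stops; whatever follows it matches normally.
Matches to split on: at [2:8] → '{jhra}'; at [12:16] → '{wh}'; at [20:25] → '{bpw}'.
`split` removes every match and returns the 4 fragments in between.

['qp', 'losm', 'losm', '3h']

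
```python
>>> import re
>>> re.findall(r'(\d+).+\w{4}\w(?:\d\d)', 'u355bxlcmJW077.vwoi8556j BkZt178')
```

['355']

Pattern: one or more of a digit (captured); then one or more of any character, then exactly 4 of a word character, then a word character; then a digit, then a digit (non-capturing group).
Scanning left to right: at [1:32] match '355bxlcmJW077.vwoi8556j BkZt178', group 1 = '355'.
Because there's exactly one group, `findall` drops the full match and keeps group 1 from the one hit.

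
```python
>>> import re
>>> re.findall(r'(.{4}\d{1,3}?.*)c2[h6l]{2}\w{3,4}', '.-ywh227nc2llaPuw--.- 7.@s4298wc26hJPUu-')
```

Because there's exactly one group, `findall` drops the full match and keeps group 1 from the one hit.

['-ywh227nc2llaPuw--.- 7.@s4298w']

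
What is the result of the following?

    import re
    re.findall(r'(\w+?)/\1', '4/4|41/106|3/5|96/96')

['4', '1', '96']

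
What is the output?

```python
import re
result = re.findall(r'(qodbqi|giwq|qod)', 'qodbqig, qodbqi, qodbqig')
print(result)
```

`|` is ordered: at each position the engine commits to the first alternative that works.
One capturing group, so `findall` returns just the captured substring from each match — 3 in all.

['qodbqi', 'qodbqi', 'qodbqi']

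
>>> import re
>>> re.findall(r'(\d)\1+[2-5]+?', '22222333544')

`\1` is not a pattern — it's the concrete string captured by group 1, re-applied verbatim.
Walking the string: at [0:6] match '222223', group 1 = '2'; at [6:9] match '335', group 1 = '3'.
One capturing group, so `findall` returns just the captured substring from each match — 2 in all.

['2', '3']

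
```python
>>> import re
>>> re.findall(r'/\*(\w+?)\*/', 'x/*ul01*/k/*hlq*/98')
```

`findall` collects group 1 from each match (2 total).

['ul01', 'hlq']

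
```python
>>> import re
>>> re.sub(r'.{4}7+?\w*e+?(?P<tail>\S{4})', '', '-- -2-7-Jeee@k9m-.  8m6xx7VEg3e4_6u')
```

The pattern matches exactly 4 of any character; then one or more of the literal '7' (lazy), then zero or more of a word character; then one or more of a literal 'e' (lazy); then exactly 4 of a non-whitespace character (captured as 'tail').
Matches: at [21:35] → 'm6xx7VEg3e4_6u'.
Every occurrence is swapped for ''.

'-- -2-7-Jeee@k9m-.  8'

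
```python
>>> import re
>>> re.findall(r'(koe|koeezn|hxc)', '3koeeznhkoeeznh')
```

['koe', 'koe']

Alternation tries branches left to right and keeps the first one that lets the overall match succeed at that position.
With a single group, `findall` returns only what that group captured — 2 items.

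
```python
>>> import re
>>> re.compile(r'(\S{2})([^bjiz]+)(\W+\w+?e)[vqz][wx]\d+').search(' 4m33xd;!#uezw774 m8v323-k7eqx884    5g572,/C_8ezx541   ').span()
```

The match spans [1:17] → '4m33xd;!#uezw774'.

(1, 17)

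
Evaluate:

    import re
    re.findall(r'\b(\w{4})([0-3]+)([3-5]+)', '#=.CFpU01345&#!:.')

[('CFpU', '013', '45')]

The pattern matches a word boundary (`\b`, zero-width); then exactly 4 of a word character (captured); then one or more of a character in [0-3] (captured); then one or more of a character in [3-5] (captured).
Scanning left to right: at [3:12] match 'CFpU01345', groups = ('CFpU', '013', '45').
With 3 capturing groups, `findall` returns a 3-tuple per match.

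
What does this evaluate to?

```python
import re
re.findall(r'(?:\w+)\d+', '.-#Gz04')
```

Pattern: one or more of a word character (non-capturing group); then one or more of a digit.
`findall` yields the raw match text (1 of them) because the pattern has no groups.

['Gz04']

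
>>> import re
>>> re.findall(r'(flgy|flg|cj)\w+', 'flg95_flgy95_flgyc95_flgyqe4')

['flg']

Scanning left to right: at [0:28] match 'flg95_flgy95_flgyc95_flgyqe4', group 1 = 'flg'.
Because there's exactly one group, `findall` drops the full match and keeps group 1 from the one hit.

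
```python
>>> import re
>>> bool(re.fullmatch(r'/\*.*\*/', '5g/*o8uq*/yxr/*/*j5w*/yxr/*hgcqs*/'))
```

False

`fullmatch` succeeds only if the pattern covers the string from start to end.
Here there's no way to consume every character, so the call returns None, and `bool(None)` is False.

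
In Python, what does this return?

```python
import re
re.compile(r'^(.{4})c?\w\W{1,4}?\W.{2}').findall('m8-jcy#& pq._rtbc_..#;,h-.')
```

One capturing group, so `findall` returns just the captured substring from the one match — 1 in all.

['m8-j']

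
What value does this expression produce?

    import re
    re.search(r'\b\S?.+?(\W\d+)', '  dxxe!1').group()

The pattern matches a word boundary (`\b`, zero-width); then optionally a non-whitespace character, then one or more of any character (lazy); then a non-word character, then one or more of a digit (captured).
The match spans [2:8] → 'dxxe!1'.

'dxxe!1'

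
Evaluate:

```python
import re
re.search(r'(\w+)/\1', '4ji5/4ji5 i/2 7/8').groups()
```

('4ji5',)

The match spans [0:9] → '4ji5/4ji5'.
Captured: group 1 = '4ji5'.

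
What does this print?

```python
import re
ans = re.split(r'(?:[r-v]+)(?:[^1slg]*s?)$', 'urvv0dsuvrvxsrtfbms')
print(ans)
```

This matches one or more of a character in [r-v] (non-capturing group); then zero or more of any character except [1slg], then optionally a literal 's' (non-capturing group); then anchored at the end.
Matches to split on: at [12:19] → 'srtfbms'.
The string is cut at each match, leaving 2 pieces.

['urvv0dsuvrvx', '']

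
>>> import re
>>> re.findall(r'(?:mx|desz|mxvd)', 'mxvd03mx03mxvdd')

Alternation isn't longest-match — the leftmost alternative that fits at this position is chosen.
No capturing groups, so `findall` returns the 3 full match strings.

['mx', 'mx', 'mx']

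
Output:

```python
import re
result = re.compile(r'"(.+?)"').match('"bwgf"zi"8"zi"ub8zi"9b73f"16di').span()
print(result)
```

(0, 6)

`match` is anchored at position 0; if the pattern doesn't fit there, it returns None.
The match spans [0:6] → '"bwgf"'.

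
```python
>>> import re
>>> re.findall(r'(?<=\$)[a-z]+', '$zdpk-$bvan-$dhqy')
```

['zdpk', 'bvan', 'dhqy']

Because the assertion is zero-width, the text it checks is not consumed and won't appear in the result.
Scanning left to right: at [1:5] → 'zdpk'; at [7:11] → 'bvan'; at [13:17] → 'dhqy'.
No capturing groups, so `findall` returns the 3 full match strings.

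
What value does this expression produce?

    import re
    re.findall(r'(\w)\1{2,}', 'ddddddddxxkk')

['d']

`\1` is not a pattern — it's the concrete string captured by group 1, re-applied verbatim.
Because there's exactly one group, `findall` drops the full match and keeps group 1 from the one hit.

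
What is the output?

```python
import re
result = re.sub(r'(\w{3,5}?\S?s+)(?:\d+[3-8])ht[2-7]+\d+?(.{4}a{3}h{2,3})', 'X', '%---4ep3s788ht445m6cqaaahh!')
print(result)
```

%---X!

Pattern: 3 to 5 of a word character (lazy), then optionally a non-whitespace character, then one or more of the literal 's' (captured); then one or more of a digit, then a character in [3-8] (non-capturing group); then the literal 'ht', then one or more of a character in [2-7], then one or more of a digit (lazy); then exactly 4 of any character, then exactly 3 of the literal 'a', then 2 to 3 of a literal 'h' (captured).
Matches: at [4:26] → '4ep3s788ht445m6cqaaahh'.
`sub` substitutes 'X' at each match site.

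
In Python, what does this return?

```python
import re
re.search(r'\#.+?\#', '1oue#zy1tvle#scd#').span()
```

`re.search` scans for the first position where the pattern succeeds.
The match spans [4:13] → '#zy1tvle#'.

(4, 13)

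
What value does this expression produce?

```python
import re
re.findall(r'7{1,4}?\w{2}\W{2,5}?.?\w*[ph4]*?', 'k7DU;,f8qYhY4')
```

['7DU;,f8qYhY4']

This matches 1 to 4 of a literal '7' (lazy), then exactly 2 of a word character, then 2 to 5 of a non-word character (lazy); then optionally any character, then zero or more of a word character, then zero or more of one of [ph4] (lazy).
Walking the string: at [1:13] → '7DU;,f8qYhY4'.
`findall` yields the raw match text (1 of them) because the pattern has no groups.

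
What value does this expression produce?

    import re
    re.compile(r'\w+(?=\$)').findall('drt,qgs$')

['qgs']

The `(?=…)`/`(?<=…)` assertion just peeks at neighbouring text; it doesn't advance the match position.
Since nothing is captured, `findall` lists the 1 matched substring directly.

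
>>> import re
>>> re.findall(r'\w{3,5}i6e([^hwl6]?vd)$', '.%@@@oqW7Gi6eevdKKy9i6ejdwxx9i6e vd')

[' vd']

Because there's exactly one group, `findall` drops the full match and keeps group 1 from the one hit.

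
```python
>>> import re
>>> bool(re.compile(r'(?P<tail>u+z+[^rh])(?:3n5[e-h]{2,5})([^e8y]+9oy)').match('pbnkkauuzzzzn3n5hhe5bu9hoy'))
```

Pattern: one or more of the literal 'u', then one or more of the literal 'z', then any character except [rh] (captured as 'tail'); then the literal '3n5', then 2 to 5 of a character in [e-h] (non-capturing group); then one or more of any character except [e8y], then the literal '9oy' (captured).
With `match`, the pattern is implicitly anchored at the beginning.
Here position 0 doesn't satisfy it, so the call returns None, and `bool(None)` is False.

False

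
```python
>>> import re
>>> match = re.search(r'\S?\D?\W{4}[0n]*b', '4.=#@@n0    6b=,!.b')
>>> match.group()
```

The pattern matches optionally a non-whitespace character, then optionally a non-digit; then exactly 4 of a non-word character, then zero or more of one of [0n], then a literal 'b'.
`re.search` tries every starting position until one works.
The match spans [12:19] → '6b=,!.b'.

'6b=,!.b'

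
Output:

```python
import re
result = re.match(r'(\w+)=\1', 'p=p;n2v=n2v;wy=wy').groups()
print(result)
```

The match spans [0:3] → 'p=p'.
Captured: group 1 = 'p'.

('p',)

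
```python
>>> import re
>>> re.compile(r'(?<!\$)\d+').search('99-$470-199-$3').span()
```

(0, 2)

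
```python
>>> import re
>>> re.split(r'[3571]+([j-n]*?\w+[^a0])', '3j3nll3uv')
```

`re.split` interleaves the captured-group text with the surrounding fragments.

['', 'j3nll3uv', '']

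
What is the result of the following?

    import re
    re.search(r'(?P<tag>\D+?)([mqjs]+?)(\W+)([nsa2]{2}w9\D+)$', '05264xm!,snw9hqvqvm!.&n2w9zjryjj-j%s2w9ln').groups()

('zjryjj-', 'j', '%', 's2w9ln')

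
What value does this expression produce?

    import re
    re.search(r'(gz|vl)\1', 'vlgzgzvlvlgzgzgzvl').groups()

The match spans [2:6] → 'gzgz'.
Captured: group 1 = 'gz'.

('gz',)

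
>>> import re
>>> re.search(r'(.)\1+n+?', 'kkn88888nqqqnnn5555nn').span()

(0, 3)

`\1` has to match the exact text group 1 already captured.
The match spans [0:3] → 'kkn'.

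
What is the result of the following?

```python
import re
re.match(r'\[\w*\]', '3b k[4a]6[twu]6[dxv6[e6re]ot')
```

None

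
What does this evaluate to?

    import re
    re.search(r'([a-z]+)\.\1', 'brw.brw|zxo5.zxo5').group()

After group 1 captures some text, `\1` only succeeds where that same text appears again.
Unlike `match`, `search` isn't anchored — it looks for the pattern anywhere in the string.
The match spans [0:7] → 'brw.brw'.
Captured: group 1 = 'brw'.

'brw.brw'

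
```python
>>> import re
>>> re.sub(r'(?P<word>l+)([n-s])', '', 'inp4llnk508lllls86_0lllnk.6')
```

'inp4k50886_0k.6'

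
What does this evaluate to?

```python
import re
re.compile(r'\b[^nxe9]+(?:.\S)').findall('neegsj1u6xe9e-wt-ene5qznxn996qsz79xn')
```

['-wt-en']

The pattern matches a word boundary (`\b`, zero-width); then one or more of any character except [nxe9]; then any character, then a non-whitespace character (non-capturing group).
Matches: at [13:19] → '-wt-en'.
Since nothing is captured, `findall` lists the 1 matched substring directly.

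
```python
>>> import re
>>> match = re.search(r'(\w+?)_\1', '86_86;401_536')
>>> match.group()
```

'86_86'

A backreference is literal: `\1` must see the identical characters the first group matched.
`search` walks the string left to right and returns the first match it finds.
The match spans [0:5] → '86_86'.
Captured: group 1 = '86'.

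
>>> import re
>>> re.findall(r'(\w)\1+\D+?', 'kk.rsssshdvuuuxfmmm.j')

['k', 's', 'u', 'm']

`\1` is not a pattern — it's the concrete string captured by group 1, re-applied verbatim.
One capturing group, so `findall` returns just the captured substring from each match — 4 in all.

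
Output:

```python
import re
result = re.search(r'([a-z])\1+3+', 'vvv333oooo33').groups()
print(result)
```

('v',)

A backreference is literal: `\1` must see the identical characters the first group matched.
`search` walks the string left to right and returns the first match it finds.
The match spans [0:6] → 'vvv333'.
Captured: group 1 = 'v'.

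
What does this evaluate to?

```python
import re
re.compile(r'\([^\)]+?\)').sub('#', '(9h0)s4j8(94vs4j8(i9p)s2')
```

Matches: at [0:5] → '(9h0)'; at [9:22] → '(94vs4j8(i9p)'.
`sub` substitutes '#' at each match site.

'#s4j8#s2'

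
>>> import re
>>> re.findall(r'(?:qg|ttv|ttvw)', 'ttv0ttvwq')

['ttv', 'ttv']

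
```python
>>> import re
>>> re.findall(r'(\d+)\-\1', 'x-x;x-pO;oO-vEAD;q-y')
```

[]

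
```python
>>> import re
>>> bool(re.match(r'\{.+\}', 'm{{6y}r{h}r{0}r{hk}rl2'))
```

False

`re.match` only tries the pattern at the start of the string.
Here position 0 doesn't satisfy it, so the call returns None, and `bool(None)` is False.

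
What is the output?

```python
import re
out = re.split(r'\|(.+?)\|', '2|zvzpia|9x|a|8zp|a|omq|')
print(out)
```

Because the quantifier is non-greedy, it stops expanding at the earliest point where the rest of the pattern can succeed.
`re.split` interleaves the captured-group text with the surrounding fragments.

['2', 'zvzpia', '9x', 'a', '8zp', 'a', 'omq|']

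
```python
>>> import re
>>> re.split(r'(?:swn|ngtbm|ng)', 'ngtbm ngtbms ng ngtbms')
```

['', ' ', 's ', ' ', 's']

`|` is ordered: at each position the engine commits to the first alternative that works.
Matches to split on: at [0:5] → 'ngtbm'; at [6:11] → 'ngtbm'; at [13:15] → 'ng'; at [16:21] → 'ngtbm'.
Each match becomes a cut point; 5 segments remain.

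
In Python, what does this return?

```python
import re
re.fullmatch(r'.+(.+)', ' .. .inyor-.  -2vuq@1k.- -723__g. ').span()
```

This matches one or more of any character; then one or more of any character (captured).
`fullmatch` succeeds only if the pattern covers the string from start to end.
The match spans [0:34] → ' .. .inyor-.  -2vuq@1k.- -723__g. '.
Captured: group 1 = ' '.

(0, 34)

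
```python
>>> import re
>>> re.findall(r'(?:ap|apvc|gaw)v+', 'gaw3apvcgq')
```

['apv']

Walking the string: at [4:7] → 'apv'.
Since nothing is captured, `findall` lists the 1 matched substring directly.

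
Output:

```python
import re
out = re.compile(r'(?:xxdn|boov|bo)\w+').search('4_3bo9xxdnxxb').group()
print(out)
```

bo9xxdnxxb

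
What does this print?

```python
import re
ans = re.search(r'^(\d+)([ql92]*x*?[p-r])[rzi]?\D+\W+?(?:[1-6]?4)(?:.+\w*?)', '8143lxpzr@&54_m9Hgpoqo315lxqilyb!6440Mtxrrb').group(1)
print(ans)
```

Pattern: anchored at the start of the string; then one or more of a digit (captured); then zero or more of one of [ql92], then zero or more of a literal 'x' (lazy), then a character in [p-r] (captured); then optionally one of [rzi], then one or more of a non-digit, then one or more of a non-word character (lazy); then optionally a character in [1-6], then the literal '4' (non-capturing group); then one or more of any character, then zero or more of a word character (lazy) (non-capturing group).
Unlike `match`, `search` isn't anchored — it looks for the pattern anywhere in the string.
The match spans [0:43] → '8143lxpzr@&54_m9Hgpoqo315lxqilyb!6440Mtxrrb'.
Captured: group 1 = '8143', group 2 = 'lxp'.

8143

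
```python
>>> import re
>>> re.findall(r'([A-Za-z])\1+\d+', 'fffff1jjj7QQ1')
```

`\1` has to match the exact text group 1 already captured.
Walking the string: at [0:6] match 'fffff1', group 1 = 'f'; at [6:10] match 'jjj7', group 1 = 'j'; at [10:13] match 'QQ1', group 1 = 'Q'.
Because there's exactly one group, `findall` drops the full match and keeps group 1 from each hit.

['f', 'j', 'Q']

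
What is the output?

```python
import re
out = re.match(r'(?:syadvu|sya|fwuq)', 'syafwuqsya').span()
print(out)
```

With `match`, the pattern is implicitly anchored at the beginning.
The match spans [0:3] → 'sya'.

(0, 3)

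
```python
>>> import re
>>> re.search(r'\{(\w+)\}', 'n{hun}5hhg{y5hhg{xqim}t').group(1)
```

'hun'

The match spans [1:6] → '{hun}'.
Captured: group 1 = 'hun'.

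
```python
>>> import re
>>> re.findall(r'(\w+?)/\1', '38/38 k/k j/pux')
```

['38', 'k']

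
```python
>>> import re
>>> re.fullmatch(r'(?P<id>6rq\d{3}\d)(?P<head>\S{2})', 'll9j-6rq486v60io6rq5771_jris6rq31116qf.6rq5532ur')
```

Pattern: the literal '6rq', then exactly 3 of a digit, then a digit (captured as 'id'); then exactly 2 of a non-whitespace character (captured as 'head').
`fullmatch` succeeds only if the pattern covers the string from start to end.
Here there's no way to consume every character, so the call returns None.

None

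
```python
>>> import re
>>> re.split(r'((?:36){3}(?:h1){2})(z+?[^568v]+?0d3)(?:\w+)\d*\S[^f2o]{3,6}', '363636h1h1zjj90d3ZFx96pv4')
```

['', '363636h1h1', 'zjj90d3', '']

This matches the literal '36' repeated 3 times, then the literal 'h1' repeated 2 times (captured); then one or more of a literal 'z' (lazy), then one or more of any character except [568v] (lazy), then the literal '0d3' (captured); then one or more of a word character (non-capturing group); then zero or more of a digit, then a non-whitespace character, then 3 to 6 of any character except [f2o].
Matches to split on: at [0:25] → '363636h1h1zjj90d3ZFx96pv4'.
Because the pattern has a capturing group, `split` also inserts each captured text between the pieces.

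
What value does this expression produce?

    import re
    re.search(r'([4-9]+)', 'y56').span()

(1, 3)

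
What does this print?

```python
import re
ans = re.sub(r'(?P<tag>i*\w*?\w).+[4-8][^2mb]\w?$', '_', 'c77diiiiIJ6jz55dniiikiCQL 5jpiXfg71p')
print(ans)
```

Pattern: zero or more of the literal 'i', then zero or more of a word character (lazy), then a word character (captured as 'tag'); then one or more of any character; then a character in [4-8], then any character except [2mb], then optionally a word character; then anchored at the end.
`sub` substitutes '_' at each match site.

_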